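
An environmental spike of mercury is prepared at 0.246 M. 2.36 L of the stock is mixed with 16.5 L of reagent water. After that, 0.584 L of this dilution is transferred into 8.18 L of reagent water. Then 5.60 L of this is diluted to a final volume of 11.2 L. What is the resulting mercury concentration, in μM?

1030 μM

Overall dilution factor = 7.992 × 15.01 × 2 = 240.
0.246 M / 240 = 1.03 × 10⁻³ M = 1030 μM.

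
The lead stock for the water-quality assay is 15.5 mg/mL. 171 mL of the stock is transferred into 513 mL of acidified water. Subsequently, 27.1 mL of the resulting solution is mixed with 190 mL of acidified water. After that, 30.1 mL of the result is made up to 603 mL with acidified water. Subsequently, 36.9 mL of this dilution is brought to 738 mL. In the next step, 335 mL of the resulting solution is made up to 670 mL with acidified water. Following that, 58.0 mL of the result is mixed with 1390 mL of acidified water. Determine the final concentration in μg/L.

24.2 μg/L

Overall dilution factor = 4 × 8.011 × 20.03 × 20 × 2 × 24.97 = 6.41 × 10⁵.
15.5 mg/mL / 6.41 × 10⁵ = 2.42 × 10⁻⁵ mg/mL = 24.2 μg/L.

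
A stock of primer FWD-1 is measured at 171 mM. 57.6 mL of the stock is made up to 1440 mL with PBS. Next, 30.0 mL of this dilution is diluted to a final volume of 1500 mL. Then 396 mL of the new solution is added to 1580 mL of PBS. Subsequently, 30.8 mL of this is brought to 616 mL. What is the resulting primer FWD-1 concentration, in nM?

Overall dilution factor = 25 × 50 × 4.990 × 20 = 1.25 × 10⁵.
171 mM / 1.25 × 10⁵ = 1.37 × 10⁻³ mM = 1370 nM.

1370 nM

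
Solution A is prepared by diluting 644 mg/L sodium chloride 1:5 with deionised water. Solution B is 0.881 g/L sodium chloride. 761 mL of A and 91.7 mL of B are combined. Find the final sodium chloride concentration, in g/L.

C_A = 644 mg/L / 5 = 129 mg/L.
C_B = 0.881 g/L = 881 mg/L.
C_mix = (C_A·V_A + C_B·V_B)/(V_A + V_B) = (129×761 + 881×91.7) / 852.7 = 210 mg/L = 0.210 g/L.

0.210 g/L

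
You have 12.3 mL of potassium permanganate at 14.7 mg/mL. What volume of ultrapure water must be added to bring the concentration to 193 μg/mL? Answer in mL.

193 μg/mL = 0.193 mg/mL.
V₂ = C₁V₁/C₂ = 14.7 × 12.3 / 0.193 = 937 mL.
Diluent to add = V₂ − V₁ = 937 − 12.3 = 925 mL.

925 mL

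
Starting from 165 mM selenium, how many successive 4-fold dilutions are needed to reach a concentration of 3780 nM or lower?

Need 4ⁿ ≥ 4.37 × 10⁴, so n ≥ log(4.37 × 10⁴)/log(4) = 7.71.
Minimum whole steps: n = 8.

8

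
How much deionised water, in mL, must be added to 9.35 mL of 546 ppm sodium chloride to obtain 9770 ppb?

9770 ppb = 9.77 ppm.
V₂ = C₁V₁/C₂ = 546 × 9.35 / 9.77 = 523 mL.
Diluent to add = V₂ − V₁ = 523 − 9.35 = 513 mL.

513 mL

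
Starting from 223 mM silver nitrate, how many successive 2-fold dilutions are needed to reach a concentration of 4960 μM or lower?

6

Need 2ⁿ ≥ 45.0, so n ≥ log(45.0)/log(2) = 5.49.
Minimum whole steps: n = 6.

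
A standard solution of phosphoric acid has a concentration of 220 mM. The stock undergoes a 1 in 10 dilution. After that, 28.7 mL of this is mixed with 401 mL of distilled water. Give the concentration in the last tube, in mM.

1.47 mM

Overall dilution factor = 10 × 14.97 = 150.
220 mM / 150 = 1.47 mM.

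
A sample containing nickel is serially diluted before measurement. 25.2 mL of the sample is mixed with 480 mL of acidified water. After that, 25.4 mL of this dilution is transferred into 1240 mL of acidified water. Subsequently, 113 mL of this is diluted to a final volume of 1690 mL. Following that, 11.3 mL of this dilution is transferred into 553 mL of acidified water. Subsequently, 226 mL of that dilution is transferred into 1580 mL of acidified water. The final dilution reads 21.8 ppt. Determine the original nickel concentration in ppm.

Overall dilution factor = 20.05 × 49.82 × 14.96 × 49.94 × 7.991 = 5.96 × 10⁶.
Original = 21.8 ppt × 5.96 × 10⁶ = 1.30 × 10⁸ ppt = 130 ppm.

130 ppm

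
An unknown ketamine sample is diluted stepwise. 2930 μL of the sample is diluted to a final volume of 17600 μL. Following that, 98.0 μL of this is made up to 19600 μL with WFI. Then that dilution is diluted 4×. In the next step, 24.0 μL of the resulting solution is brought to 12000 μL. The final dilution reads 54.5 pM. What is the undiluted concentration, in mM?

0.131 mM

Overall dilution factor = 6.007 × 200 × 4 × 500 = 2.40 × 10⁶.
Original = 54.5 pM × 2.40 × 10⁶ = 1.31 × 10⁸ pM = 0.131 mM.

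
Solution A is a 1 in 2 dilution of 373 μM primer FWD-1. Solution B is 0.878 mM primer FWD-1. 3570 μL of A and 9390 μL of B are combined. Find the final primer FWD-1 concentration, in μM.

688 μM

C_A = 373 μM / 2 = 186 μM.
C_B = 0.878 mM = 878 μM.
C_mix = (C_A·V_A + C_B·V_B)/(V_A + V_B) = (186×3570 + 878×9390) / 12960 = 688 μM.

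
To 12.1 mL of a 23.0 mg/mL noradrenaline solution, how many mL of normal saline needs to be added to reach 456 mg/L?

598 mL

456 mg/L = 0.456 mg/mL.
V₂ = C₁V₁/C₂ = 23.0 × 12.1 / 0.456 = 610 mL.
Diluent to add = V₂ − V₁ = 610 − 12.1 = 598 mL.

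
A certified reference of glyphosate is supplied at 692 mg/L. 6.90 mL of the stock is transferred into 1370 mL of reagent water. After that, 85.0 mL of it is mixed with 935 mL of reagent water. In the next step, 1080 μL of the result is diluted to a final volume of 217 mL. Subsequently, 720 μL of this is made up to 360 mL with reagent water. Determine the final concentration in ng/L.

2.88 ng/L

Overall dilution factor = 199.6 × 12 × 200.9 × 500 = 2.41 × 10⁸.
692 mg/L / 2.41 × 10⁸ = 2.88 × 10⁻⁶ mg/L = 2.88 ng/L.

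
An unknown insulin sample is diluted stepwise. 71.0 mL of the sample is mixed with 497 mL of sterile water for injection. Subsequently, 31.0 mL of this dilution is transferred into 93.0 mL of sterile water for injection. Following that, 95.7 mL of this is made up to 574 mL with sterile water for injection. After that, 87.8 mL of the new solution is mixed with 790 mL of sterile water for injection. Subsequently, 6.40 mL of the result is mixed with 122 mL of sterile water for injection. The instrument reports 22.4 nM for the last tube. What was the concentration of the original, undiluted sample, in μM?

862 μM

Overall dilution factor = 8 × 4 × 5.998 × 9.998 × 20.06 = 3.85 × 10⁴.
Original = 22.4 nM × 3.85 × 10⁴ = 8.62 × 10⁵ nM = 862 μM.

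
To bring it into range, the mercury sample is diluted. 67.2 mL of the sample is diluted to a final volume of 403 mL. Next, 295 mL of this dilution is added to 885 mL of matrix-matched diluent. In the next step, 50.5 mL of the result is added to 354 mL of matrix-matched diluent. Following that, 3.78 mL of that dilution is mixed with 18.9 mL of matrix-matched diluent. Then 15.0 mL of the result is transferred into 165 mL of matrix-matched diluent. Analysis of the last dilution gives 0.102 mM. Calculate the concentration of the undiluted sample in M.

1.41 M

Overall dilution factor = 5.997 × 4 × 8.010 × 6 × 12 = 1.38 × 10⁴.
Original = 0.102 mM × 1.38 × 10⁴ = 1411 mM = 1.41 M.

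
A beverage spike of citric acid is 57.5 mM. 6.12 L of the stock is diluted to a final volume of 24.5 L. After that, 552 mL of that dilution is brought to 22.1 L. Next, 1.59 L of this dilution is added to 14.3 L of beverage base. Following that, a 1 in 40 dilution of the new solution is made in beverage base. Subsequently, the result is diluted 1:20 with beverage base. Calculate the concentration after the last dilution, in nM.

Overall dilution factor = 4.003 × 40.04 × 9.994 × 40 × 20 = 1.28 × 10⁶.
57.5 mM / 1.28 × 10⁶ = 4.49 × 10⁻⁵ mM = 44.9 nM.

44.9 nM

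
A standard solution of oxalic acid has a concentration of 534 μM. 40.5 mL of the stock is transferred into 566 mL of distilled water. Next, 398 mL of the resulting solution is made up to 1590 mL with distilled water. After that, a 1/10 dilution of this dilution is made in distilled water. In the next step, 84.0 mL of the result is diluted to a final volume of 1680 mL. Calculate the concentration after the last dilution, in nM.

Overall dilution factor = 14.98 × 3.995 × 10 × 20 = 1.20 × 10⁴.
534 μM / 1.20 × 10⁴ = 0.0446 μM = 44.6 nM.

44.6 nM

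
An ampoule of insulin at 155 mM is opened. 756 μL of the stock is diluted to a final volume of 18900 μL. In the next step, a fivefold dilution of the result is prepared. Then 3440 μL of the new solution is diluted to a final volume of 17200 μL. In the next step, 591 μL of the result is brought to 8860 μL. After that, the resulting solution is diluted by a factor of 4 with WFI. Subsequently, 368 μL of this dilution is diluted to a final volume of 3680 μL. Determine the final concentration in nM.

414 nM

Overall dilution factor = 25 × 5 × 5 × 14.99 × 4 × 10 = 3.75 × 10⁵.
155 mM / 3.75 × 10⁵ = 4.14 × 10⁻⁴ mM = 414 nM.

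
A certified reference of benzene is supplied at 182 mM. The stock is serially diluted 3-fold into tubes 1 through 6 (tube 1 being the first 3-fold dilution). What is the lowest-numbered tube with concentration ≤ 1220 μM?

Tube n has concentration 182 mM / 3ⁿ.
Need 3ⁿ ≥ 182 mM / 1220 μM = 149, so n ≥ 4.56.
First such tube: n = 5.

tube 5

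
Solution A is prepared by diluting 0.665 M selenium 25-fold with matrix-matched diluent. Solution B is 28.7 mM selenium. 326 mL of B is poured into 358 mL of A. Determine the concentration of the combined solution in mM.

C_A = 0.665 M / 25 = 0.0266 M.
C_B = 28.7 mM = 0.0287 M.
C_mix = (C_A·V_A + C_B·V_B)/(V_A + V_B) = (0.0266×358 + 0.0287×326) / 684.0 = 0.0276 M = 27.6 mM.

27.6 mM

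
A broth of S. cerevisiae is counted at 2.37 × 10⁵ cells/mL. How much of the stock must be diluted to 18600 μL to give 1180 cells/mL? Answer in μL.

V₁ = C₂V₂/C₁ = 1180 × 18600 / 2.37 × 10⁵ = 92.6 μL.

92.6 μL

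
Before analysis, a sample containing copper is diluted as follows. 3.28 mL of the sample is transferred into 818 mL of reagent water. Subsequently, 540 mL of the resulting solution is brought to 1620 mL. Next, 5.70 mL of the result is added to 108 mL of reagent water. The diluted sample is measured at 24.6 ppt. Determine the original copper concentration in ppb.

369 ppb

Overall dilution factor = 250.4 × 3 × 19.95 = 1.50 × 10⁴.
Original = 24.6 ppt × 1.50 × 10⁴ = 3.69 × 10⁵ ppt = 369 ppb.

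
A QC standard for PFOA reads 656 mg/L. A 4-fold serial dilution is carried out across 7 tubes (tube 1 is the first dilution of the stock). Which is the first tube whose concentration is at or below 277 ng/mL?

tube 6

Tube n has concentration 656 mg/L / 4ⁿ.
Need 4ⁿ ≥ 656 mg/L / 277 ng/mL = 2368, so n ≥ 5.60.
First such tube: n = 6.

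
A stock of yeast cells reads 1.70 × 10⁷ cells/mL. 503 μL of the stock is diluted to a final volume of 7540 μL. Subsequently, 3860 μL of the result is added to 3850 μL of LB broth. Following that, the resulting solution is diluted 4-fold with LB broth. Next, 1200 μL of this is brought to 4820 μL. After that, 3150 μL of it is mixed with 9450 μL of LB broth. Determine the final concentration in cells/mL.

8830 cells/mL

Overall dilution factor = 14.99 × 1.997 × 4 × 4.017 × 4 = 1924.
1.70 × 10⁷ cells/mL / 1924 = 8830 cells/mL.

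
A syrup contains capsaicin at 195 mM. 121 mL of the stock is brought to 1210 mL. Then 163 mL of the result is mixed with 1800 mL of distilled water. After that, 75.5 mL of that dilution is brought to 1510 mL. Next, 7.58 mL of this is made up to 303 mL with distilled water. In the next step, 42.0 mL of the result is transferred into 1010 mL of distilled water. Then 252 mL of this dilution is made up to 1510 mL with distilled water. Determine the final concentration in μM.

Overall dilution factor = 10 × 12.04 × 20 × 39.97 × 25.05 × 5.992 = 1.45 × 10⁷.
195 mM / 1.45 × 10⁷ = 1.35 × 10⁻⁵ mM = 0.0135 μM.

0.0135 μM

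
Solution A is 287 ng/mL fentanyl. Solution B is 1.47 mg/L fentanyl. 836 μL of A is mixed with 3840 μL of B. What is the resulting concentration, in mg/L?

1.26 mg/L

C_B = 1.47 mg/L = 1470 ng/mL.
C_mix = (C_A·V_A + C_B·V_B)/(V_A + V_B) = (287×836 + 1470×3840) / 4676 = 1258 ng/mL = 1.26 mg/L.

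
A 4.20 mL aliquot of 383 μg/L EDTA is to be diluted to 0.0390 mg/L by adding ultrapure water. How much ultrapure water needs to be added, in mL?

37.0 mL

0.0390 mg/L = 39.0 μg/L.
V₂ = C₁V₁/C₂ = 383 × 4.20 / 39.0 = 41.2 mL.
Diluent to add = V₂ − V₁ = 41.2 − 4.20 = 37.0 mL.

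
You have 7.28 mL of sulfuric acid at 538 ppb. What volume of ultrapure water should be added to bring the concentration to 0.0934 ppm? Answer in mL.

34.7 mL

0.0934 ppm = 93.4 ppb.
V₂ = C₁V₁/C₂ = 538 × 7.28 / 93.4 = 41.9 mL.
Diluent to add = V₂ − V₁ = 41.9 − 7.28 = 34.7 mL.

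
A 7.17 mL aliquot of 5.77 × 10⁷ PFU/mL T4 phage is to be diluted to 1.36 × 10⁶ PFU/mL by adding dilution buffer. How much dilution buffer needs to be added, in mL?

297 mL

V₂ = C₁V₁/C₂ = 5.77 × 10⁷ × 7.17 / 1.36 × 10⁶ = 304 mL.
Diluent to add = V₂ − V₁ = 304 − 7.17 = 297 mL.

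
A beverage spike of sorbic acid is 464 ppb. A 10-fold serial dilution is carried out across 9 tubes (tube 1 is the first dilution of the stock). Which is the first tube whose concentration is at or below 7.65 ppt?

tube 5

Tube n has concentration 464 ppb / 10ⁿ.
Need 10ⁿ ≥ 464 ppb / 7.65 ppt = 6.07 × 10⁴, so n ≥ 4.78.
First such tube: n = 5.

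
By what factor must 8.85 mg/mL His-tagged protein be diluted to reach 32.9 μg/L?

2.69 × 10⁵

Factor = C₀/C_target = 8.85 mg/mL / 32.9 μg/L = 2.69 × 10⁵.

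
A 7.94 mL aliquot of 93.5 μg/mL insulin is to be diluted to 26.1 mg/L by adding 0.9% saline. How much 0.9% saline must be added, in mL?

26.1 mg/L = 26.1 μg/mL.
V₂ = C₁V₁/C₂ = 93.5 × 7.94 / 26.1 = 28.4 mL.
Diluent to add = V₂ − V₁ = 28.4 − 7.94 = 20.5 mL.

20.5 mL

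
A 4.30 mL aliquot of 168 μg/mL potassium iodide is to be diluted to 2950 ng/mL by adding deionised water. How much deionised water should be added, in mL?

241 mL

2950 ng/mL = 2.95 μg/mL.
V₂ = C₁V₁/C₂ = 168 × 4.30 / 2.95 = 245 mL.
Diluent to add = V₂ − V₁ = 245 − 4.30 = 241 mL.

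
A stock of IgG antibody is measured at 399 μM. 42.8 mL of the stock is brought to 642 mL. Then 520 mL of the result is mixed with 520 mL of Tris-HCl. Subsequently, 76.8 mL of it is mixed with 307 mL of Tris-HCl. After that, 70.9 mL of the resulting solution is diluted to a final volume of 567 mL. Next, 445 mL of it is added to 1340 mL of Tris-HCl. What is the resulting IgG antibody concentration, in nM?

Overall dilution factor = 15 × 2 × 4.997 × 7.997 × 4.011 = 4809.
399 μM / 4809 = 0.0830 μM = 83.0 nM.

83.0 nM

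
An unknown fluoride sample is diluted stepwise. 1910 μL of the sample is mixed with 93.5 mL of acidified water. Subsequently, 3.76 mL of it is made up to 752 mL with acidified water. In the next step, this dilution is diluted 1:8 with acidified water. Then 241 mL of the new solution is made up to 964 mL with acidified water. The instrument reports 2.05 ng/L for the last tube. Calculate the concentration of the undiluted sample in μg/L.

655 μg/L

Overall dilution factor = 49.95 × 200 × 8 × 4 = 3.20 × 10⁵.
Original = 2.05 ng/L × 3.20 × 10⁵ = 6.55 × 10⁵ ng/L = 655 μg/L.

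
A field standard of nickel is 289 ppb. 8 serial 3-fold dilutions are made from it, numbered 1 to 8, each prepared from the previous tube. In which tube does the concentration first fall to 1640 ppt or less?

Tube n has concentration 289 ppb / 3ⁿ.
Need 3ⁿ ≥ 289 ppb / 1640 ppt = 176, so n ≥ 4.71.
First such tube: n = 5.

tube 5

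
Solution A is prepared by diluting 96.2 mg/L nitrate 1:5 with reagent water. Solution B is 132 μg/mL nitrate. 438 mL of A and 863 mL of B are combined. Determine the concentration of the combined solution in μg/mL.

94.0 μg/mL

C_A = 96.2 mg/L / 5 = 19.2 mg/L.
C_B = 132 μg/mL = 132 mg/L.
C_mix = (C_A·V_A + C_B·V_B)/(V_A + V_B) = (19.2×438 + 132×863) / 1301 = 94.0 mg/L = 94.0 μg/mL.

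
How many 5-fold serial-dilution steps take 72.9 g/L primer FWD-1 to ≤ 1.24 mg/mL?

3

Need 5ⁿ ≥ 58.8, so n ≥ log(58.8)/log(5) = 2.53.
Minimum whole steps: n = 3.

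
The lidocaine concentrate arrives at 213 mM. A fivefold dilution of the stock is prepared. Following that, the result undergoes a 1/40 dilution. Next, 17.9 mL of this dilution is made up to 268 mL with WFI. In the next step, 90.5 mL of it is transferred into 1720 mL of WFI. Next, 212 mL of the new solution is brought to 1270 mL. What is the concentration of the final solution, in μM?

Overall dilution factor = 5 × 40 × 14.97 × 20.01 × 5.991 = 3.59 × 10⁵.
213 mM / 3.59 × 10⁵ = 5.94 × 10⁻⁴ mM = 0.594 μM.

0.594 μM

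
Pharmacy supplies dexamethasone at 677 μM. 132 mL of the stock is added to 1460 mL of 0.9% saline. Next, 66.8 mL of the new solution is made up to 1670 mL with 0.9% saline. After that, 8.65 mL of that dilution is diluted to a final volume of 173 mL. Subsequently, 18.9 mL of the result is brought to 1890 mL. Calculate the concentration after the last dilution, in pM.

Overall dilution factor = 12.06 × 25 × 20 × 100 = 6.03 × 10⁵.
677 μM / 6.03 × 10⁵ = 1.12 × 10⁻³ μM = 1120 pM.

1120 pM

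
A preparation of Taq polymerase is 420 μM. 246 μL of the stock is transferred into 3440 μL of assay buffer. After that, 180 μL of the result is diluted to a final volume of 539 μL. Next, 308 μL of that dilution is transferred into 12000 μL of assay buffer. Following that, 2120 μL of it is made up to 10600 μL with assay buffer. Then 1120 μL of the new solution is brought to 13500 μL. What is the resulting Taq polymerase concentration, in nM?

Overall dilution factor = 14.98 × 2.994 × 39.96 × 5 × 12.05 = 1.08 × 10⁵.
420 μM / 1.08 × 10⁵ = 3.89 × 10⁻³ μM = 3.89 nM.

3.89 nM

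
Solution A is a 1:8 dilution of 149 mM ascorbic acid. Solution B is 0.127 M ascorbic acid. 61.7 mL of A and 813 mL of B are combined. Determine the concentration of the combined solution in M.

0.119 M

C_A = 149 mM / 8 = 18.6 mM.
C_B = 0.127 M = 127 mM.
C_mix = (C_A·V_A + C_B·V_B)/(V_A + V_B) = (18.6×61.7 + 127×813) / 874.7 = 119 mM = 0.119 M.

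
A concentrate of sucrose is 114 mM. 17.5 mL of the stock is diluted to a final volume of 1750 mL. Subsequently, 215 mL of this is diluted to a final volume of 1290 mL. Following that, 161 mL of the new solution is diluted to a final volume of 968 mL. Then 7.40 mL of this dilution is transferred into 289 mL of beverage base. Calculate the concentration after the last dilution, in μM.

Overall dilution factor = 100 × 6 × 6.012 × 40.05 = 1.44 × 10⁵.
114 mM / 1.44 × 10⁵ = 7.89 × 10⁻⁴ mM = 0.789 μM.

0.789 μM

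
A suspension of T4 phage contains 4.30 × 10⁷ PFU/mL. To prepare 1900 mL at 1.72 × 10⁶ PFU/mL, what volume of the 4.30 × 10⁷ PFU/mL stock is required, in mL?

V₁ = C₂V₂/C₁ = 1.72 × 10⁶ × 1900 / 4.30 × 10⁷ = 76.0 mL.

76.0 mL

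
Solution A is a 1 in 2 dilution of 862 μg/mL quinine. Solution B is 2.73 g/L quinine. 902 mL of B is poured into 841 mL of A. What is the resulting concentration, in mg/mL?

C_A = 862 μg/mL / 2 = 431 μg/mL.
C_B = 2.73 g/L = 2730 μg/mL.
C_mix = (C_A·V_A + C_B·V_B)/(V_A + V_B) = (431×841 + 2730×902) / 1743 = 1621 μg/mL = 1.62 mg/mL.

1.62 mg/mL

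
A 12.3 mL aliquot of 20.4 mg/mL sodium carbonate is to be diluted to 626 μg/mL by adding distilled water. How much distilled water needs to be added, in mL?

626 μg/mL = 0.626 mg/mL.
V₂ = C₁V₁/C₂ = 20.4 × 12.3 / 0.626 = 401 mL.
Diluent to add = V₂ − V₁ = 401 − 12.3 = 389 mL.

389 mL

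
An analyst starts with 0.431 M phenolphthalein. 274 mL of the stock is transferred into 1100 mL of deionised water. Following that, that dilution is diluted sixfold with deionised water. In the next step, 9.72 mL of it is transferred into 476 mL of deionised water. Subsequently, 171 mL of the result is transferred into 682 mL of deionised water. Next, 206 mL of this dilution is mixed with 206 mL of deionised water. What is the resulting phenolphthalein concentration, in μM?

Overall dilution factor = 5.015 × 6 × 49.97 × 4.988 × 2 = 1.50 × 10⁴.
0.431 M / 1.50 × 10⁴ = 2.87 × 10⁻⁵ M = 28.7 μM.

28.7 μM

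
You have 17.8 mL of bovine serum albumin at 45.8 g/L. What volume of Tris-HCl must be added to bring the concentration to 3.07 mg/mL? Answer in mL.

3.07 mg/mL = 3.07 g/L.
V₂ = C₁V₁/C₂ = 45.8 × 17.8 / 3.07 = 266 mL.
Diluent to add = V₂ − V₁ = 266 − 17.8 = 248 mL.

248 mL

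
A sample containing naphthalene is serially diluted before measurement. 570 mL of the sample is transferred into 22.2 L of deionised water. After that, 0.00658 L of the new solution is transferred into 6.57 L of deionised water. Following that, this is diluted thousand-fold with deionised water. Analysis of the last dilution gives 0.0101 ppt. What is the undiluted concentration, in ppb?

Overall dilution factor = 39.95 × 999.5 × 1000 = 3.99 × 10⁷.
Original = 0.0101 ppt × 3.99 × 10⁷ = 4.03 × 10⁵ ppt = 403 ppb.

403 ppb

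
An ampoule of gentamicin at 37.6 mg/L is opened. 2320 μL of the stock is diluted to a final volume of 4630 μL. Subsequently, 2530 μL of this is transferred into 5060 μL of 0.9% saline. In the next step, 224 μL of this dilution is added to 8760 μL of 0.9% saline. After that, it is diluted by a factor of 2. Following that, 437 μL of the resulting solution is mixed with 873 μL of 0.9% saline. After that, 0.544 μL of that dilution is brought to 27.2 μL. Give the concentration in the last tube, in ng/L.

Overall dilution factor = 1.996 × 3 × 40.11 × 2 × 2.998 × 50 = 7.20 × 10⁴.
37.6 mg/L / 7.20 × 10⁴ = 5.22 × 10⁻⁴ mg/L = 522 ng/L.

522 ng/L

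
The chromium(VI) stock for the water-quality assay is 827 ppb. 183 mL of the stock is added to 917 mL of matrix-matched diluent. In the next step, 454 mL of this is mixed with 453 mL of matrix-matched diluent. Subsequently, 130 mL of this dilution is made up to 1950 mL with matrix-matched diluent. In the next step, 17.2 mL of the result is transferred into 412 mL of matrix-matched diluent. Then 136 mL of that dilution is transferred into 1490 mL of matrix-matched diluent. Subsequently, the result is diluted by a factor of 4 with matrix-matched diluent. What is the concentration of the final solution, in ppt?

3.85 ppt

Overall dilution factor = 6.011 × 1.998 × 15 × 24.95 × 11.96 × 4 = 2.15 × 10⁵.
827 ppb / 2.15 × 10⁵ = 3.85 × 10⁻³ ppb = 3.85 ppt.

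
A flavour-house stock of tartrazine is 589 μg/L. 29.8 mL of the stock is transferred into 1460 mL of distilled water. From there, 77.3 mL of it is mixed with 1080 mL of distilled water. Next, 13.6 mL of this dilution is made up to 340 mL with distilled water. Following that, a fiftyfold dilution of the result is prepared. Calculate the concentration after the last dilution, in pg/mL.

Overall dilution factor = 49.99 × 14.97 × 25 × 50 = 9.36 × 10⁵.
589 μg/L / 9.36 × 10⁵ = 6.30 × 10⁻⁴ μg/L = 0.630 pg/mL.

0.630 pg/mL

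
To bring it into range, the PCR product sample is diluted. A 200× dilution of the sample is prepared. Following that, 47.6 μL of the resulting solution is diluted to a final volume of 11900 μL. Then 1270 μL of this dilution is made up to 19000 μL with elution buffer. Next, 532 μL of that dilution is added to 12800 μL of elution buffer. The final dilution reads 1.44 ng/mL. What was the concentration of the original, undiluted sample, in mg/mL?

Overall dilution factor = 200 × 250 × 14.96 × 25.06 = 1.87 × 10⁷.
Original = 1.44 ng/mL × 1.87 × 10⁷ = 2.70 × 10⁷ ng/mL = 27.0 mg/mL.

27.0 mg/mL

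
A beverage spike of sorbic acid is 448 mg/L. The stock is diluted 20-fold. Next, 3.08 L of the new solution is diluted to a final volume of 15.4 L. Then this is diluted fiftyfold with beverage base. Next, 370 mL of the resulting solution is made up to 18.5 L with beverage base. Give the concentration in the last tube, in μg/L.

1.79 μg/L

Overall dilution factor = 20 × 5 × 50 × 50 = 2.50 × 10⁵.
448 mg/L / 2.50 × 10⁵ = 1.79 × 10⁻³ mg/L = 1.79 μg/L.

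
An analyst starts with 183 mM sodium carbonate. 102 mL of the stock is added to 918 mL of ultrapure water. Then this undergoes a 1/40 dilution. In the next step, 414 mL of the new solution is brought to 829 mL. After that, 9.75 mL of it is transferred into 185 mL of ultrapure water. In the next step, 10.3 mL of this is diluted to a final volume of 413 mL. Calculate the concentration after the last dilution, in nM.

Overall dilution factor = 10 × 40 × 2.002 × 19.97 × 40.10 = 6.42 × 10⁵.
183 mM / 6.42 × 10⁵ = 2.85 × 10⁻⁴ mM = 285 nM.

285 nM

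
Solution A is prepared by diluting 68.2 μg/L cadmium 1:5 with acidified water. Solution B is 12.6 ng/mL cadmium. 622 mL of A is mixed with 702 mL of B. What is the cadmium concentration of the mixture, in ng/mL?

C_A = 68.2 μg/L / 5 = 13.6 μg/L.
C_B = 12.6 ng/mL = 12.6 μg/L.
C_mix = (C_A·V_A + C_B·V_B)/(V_A + V_B) = (13.6×622 + 12.6×702) / 1324 = 13.1 μg/L = 13.1 ng/mL.

13.1 ng/mL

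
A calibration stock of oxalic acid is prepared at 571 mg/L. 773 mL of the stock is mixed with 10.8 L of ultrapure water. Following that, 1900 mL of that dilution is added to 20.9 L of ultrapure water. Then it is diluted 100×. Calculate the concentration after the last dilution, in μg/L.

Overall dilution factor = 14.97 × 12 × 100 = 1.80 × 10⁴.
571 mg/L / 1.80 × 10⁴ = 0.0318 mg/L = 31.8 μg/L.

31.8 μg/L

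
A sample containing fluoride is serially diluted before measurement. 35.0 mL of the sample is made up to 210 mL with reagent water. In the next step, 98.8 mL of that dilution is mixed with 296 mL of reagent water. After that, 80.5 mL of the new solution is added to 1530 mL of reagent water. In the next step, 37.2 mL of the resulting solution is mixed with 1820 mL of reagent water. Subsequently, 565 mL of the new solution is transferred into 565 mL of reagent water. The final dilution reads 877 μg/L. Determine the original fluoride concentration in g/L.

42.0 g/L

Overall dilution factor = 6 × 3.996 × 20.01 × 49.92 × 2 = 4.79 × 10⁴.
Original = 877 μg/L × 4.79 × 10⁴ = 4.20 × 10⁷ μg/L = 42.0 g/L.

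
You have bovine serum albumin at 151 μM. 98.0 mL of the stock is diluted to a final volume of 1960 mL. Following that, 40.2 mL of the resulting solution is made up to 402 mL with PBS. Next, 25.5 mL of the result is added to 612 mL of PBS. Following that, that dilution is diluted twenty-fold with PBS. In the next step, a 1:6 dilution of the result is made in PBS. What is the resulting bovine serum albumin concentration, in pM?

Overall dilution factor = 20 × 10 × 25 × 20 × 6 = 6.00 × 10⁵.
151 μM / 6.00 × 10⁵ = 2.52 × 10⁻⁴ μM = 252 pM.

252 pM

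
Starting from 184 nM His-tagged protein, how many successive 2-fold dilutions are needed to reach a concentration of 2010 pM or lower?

7

Need 2ⁿ ≥ 91.5, so n ≥ log(91.5)/log(2) = 6.52.
Minimum whole steps: n = 7.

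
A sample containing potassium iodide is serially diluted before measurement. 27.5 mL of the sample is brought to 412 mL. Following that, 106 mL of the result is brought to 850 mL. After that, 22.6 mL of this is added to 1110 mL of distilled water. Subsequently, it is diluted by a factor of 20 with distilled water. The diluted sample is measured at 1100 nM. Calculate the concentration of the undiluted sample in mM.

132 mM

Overall dilution factor = 14.98 × 8.019 × 50.12 × 20 = 1.20 × 10⁵.
Original = 1100 nM × 1.20 × 10⁵ = 1.32 × 10⁸ nM = 132 mM.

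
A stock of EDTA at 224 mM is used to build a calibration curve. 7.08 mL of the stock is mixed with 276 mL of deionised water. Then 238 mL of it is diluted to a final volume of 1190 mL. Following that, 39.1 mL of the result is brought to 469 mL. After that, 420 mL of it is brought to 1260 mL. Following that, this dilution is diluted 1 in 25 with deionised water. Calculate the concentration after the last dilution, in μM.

Overall dilution factor = 39.98 × 5 × 11.99 × 3 × 25 = 1.80 × 10⁵.
224 mM / 1.80 × 10⁵ = 1.25 × 10⁻³ mM = 1.25 μM.

1.25 μM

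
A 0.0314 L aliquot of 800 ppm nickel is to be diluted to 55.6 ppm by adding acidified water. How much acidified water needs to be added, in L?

V₂ = C₁V₁/C₂ = 800 × 0.0314 / 55.6 = 0.452 L.
Diluent to add = V₂ − V₁ = 0.452 − 0.0314 = 0.420 L.

0.420 L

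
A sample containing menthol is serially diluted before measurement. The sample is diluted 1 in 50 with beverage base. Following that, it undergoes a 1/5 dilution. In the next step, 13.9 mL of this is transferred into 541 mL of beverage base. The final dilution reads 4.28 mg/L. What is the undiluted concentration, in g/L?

42.7 g/L

Overall dilution factor = 50 × 5 × 39.92 = 9980.
Original = 4.28 mg/L × 9980 = 4.27 × 10⁴ mg/L = 42.7 g/L.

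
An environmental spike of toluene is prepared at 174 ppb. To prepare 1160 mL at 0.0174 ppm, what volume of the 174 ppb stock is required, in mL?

116 mL

0.0174 ppm = 17.4 ppb.
V₁ = C₂V₂/C₁ = 17.4 × 1160 / 174 = 116 mL.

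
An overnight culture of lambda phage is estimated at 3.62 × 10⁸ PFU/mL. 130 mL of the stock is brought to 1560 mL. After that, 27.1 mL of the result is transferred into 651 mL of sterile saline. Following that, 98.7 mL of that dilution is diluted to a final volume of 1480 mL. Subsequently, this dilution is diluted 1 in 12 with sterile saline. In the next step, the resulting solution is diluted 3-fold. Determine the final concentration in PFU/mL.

2230 PFU/mL

Overall dilution factor = 12 × 25.02 × 14.99 × 12 × 3 = 1.62 × 10⁵.
3.62 × 10⁸ PFU/mL / 1.62 × 10⁵ = 2230 PFU/mL.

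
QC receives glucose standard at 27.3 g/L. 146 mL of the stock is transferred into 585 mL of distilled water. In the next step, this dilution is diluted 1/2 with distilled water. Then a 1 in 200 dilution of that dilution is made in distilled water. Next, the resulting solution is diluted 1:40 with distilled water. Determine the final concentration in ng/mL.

Overall dilution factor = 5.007 × 2 × 200 × 40 = 8.01 × 10⁴.
27.3 g/L / 8.01 × 10⁴ = 3.41 × 10⁻⁴ g/L = 341 ng/mL.

341 ng/mL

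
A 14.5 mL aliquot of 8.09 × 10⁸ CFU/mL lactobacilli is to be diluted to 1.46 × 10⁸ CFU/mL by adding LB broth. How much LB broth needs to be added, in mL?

V₂ = C₁V₁/C₂ = 8.09 × 10⁸ × 14.5 / 1.46 × 10⁸ = 80.3 mL.
Diluent to add = V₂ − V₁ = 80.3 − 14.5 = 65.8 mL.

65.8 mL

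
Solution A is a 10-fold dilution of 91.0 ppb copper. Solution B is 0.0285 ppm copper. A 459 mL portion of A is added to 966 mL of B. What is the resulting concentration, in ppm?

C_A = 91.0 ppb / 10 = 9.10 ppb.
C_B = 0.0285 ppm = 28.5 ppb.
C_mix = (C_A·V_A + C_B·V_B)/(V_A + V_B) = (9.10×459 + 28.5×966) / 1425 = 22.3 ppb = 0.0223 ppm.

0.0223 ppm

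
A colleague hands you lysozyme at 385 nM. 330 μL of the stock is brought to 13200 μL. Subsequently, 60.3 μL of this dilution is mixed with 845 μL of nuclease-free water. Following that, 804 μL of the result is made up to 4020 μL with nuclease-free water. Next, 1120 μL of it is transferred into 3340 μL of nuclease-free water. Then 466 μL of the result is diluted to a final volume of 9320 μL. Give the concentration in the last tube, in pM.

Overall dilution factor = 40 × 15.01 × 5 × 3.982 × 20 = 2.39 × 10⁵.
385 nM / 2.39 × 10⁵ = 1.61 × 10⁻³ nM = 1.61 pM.

1.61 pM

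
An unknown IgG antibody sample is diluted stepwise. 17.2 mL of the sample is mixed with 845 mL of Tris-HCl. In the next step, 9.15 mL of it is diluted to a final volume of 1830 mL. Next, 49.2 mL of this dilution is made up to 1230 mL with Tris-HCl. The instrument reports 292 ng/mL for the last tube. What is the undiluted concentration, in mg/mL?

Overall dilution factor = 50.13 × 200 × 25 = 2.51 × 10⁵.
Original = 292 ng/mL × 2.51 × 10⁵ = 7.32 × 10⁷ ng/mL = 73.2 mg/mL.

73.2 mg/mL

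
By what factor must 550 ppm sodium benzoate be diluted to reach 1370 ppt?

Factor = C₀/C_target = 550 ppm / 1370 ppt = 4.01 × 10⁵.

4.01 × 10⁵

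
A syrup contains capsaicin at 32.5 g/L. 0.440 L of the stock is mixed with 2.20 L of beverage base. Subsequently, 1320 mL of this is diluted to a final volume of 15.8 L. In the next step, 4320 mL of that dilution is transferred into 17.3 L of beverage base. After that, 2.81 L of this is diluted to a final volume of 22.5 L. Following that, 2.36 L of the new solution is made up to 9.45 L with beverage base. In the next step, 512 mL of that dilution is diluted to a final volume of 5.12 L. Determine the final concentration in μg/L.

Overall dilution factor = 6 × 11.97 × 5.005 × 8.007 × 4.004 × 10 = 1.15 × 10⁵.
32.5 g/L / 1.15 × 10⁵ = 2.82 × 10⁻⁴ g/L = 282 μg/L.

282 μg/L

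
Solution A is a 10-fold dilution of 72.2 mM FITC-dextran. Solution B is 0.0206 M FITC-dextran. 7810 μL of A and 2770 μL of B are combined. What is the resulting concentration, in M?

0.0107 M

C_A = 72.2 mM / 10 = 7.22 mM.
C_B = 0.0206 M = 20.6 mM.
C_mix = (C_A·V_A + C_B·V_B)/(V_A + V_B) = (7.22×7810 + 20.6×2770) / 10580 = 10.7 mM = 0.0107 M.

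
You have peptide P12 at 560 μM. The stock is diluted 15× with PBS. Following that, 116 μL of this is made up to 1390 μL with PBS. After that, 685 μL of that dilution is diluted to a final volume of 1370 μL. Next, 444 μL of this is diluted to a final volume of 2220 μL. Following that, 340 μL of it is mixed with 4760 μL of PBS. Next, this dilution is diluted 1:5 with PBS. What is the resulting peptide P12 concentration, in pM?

Overall dilution factor = 15 × 11.98 × 2 × 5 × 15 × 5 = 1.35 × 10⁵.
560 μM / 1.35 × 10⁵ = 4.15 × 10⁻³ μM = 4150 pM.

4150 pM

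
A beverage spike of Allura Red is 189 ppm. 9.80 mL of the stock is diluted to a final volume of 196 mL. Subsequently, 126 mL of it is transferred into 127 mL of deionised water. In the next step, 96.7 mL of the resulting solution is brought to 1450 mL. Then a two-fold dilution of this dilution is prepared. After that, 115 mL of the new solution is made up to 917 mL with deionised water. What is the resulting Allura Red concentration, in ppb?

19.7 ppb

Overall dilution factor = 20 × 2.008 × 14.99 × 2 × 7.974 = 9603.
189 ppm / 9603 = 0.0197 ppm = 19.7 ppb.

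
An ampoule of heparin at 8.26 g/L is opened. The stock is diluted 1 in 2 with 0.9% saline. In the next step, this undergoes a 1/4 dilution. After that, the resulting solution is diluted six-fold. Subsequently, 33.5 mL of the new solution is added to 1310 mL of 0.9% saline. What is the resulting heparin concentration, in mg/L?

Overall dilution factor = 2 × 4 × 6 × 40.10 = 1925.
8.26 g/L / 1925 = 4.29 × 10⁻³ g/L = 4.29 mg/L.

4.29 mg/L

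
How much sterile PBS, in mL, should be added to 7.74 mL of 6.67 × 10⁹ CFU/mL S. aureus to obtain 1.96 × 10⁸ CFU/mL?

256 mL

V₂ = C₁V₁/C₂ = 6.67 × 10⁹ × 7.74 / 1.96 × 10⁸ = 263 mL.
Diluent to add = V₂ − V₁ = 263 − 7.74 = 256 mL.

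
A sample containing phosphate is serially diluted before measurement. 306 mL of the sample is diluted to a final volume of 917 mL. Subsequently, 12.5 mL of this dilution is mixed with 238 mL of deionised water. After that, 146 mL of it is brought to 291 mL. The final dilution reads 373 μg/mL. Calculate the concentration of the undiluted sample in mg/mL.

44.6 mg/mL

Overall dilution factor = 2.997 × 20.04 × 1.993 = 120.
Original = 373 μg/mL × 120 = 4.46 × 10⁴ μg/mL = 44.6 mg/mL.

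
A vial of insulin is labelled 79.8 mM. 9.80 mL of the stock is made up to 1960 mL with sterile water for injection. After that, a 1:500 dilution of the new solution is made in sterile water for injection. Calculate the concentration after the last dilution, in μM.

0.798 μM

Overall dilution factor = 200 × 500 = 1.00 × 10⁵.
79.8 mM / 1.00 × 10⁵ = 7.98 × 10⁻⁴ mM = 0.798 μM.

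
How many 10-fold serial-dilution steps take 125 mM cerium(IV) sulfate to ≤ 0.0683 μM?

Need 10ⁿ ≥ 1.83 × 10⁶, so n ≥ log(1.83 × 10⁶)/log(10) = 6.26.
Minimum whole steps: n = 7.

7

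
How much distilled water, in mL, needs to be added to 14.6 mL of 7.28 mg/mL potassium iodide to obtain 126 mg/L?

829 mL

126 mg/L = 0.126 mg/mL.
V₂ = C₁V₁/C₂ = 7.28 × 14.6 / 0.126 = 844 mL.
Diluent to add = V₂ − V₁ = 844 − 14.6 = 829 mL.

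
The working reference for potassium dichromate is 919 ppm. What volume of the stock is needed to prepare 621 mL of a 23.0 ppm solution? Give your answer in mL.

V₁ = C₂V₂/C₁ = 23.0 × 621 / 919 = 15.5 mL.

15.5 mL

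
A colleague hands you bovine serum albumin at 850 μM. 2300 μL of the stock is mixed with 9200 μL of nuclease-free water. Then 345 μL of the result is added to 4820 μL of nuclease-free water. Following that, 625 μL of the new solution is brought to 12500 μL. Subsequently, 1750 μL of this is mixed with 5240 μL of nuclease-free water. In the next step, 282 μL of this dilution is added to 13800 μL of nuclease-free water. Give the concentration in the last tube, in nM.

2.85 nM

Overall dilution factor = 5 × 14.97 × 20 × 3.994 × 49.94 = 2.99 × 10⁵.
850 μM / 2.99 × 10⁵ = 2.85 × 10⁻³ μM = 2.85 nM.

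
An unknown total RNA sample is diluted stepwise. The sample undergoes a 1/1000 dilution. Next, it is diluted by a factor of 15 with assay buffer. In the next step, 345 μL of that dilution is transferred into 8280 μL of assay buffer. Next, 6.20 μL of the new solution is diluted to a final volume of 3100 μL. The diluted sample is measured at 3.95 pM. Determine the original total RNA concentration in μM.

Overall dilution factor = 1000 × 15 × 25 × 500 = 1.88 × 10⁸.
Original = 3.95 pM × 1.88 × 10⁸ = 7.41 × 10⁸ pM = 741 μM.

741 μM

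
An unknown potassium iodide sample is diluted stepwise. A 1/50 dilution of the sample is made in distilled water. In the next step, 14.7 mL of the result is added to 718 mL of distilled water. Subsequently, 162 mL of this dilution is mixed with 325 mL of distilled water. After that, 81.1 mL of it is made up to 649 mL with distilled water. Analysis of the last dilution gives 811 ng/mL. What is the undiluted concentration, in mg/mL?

48.6 mg/mL

Overall dilution factor = 50 × 49.84 × 3.006 × 8.002 = 6.00 × 10⁴.
Original = 811 ng/mL × 6.00 × 10⁴ = 4.86 × 10⁷ ng/mL = 48.6 mg/mL.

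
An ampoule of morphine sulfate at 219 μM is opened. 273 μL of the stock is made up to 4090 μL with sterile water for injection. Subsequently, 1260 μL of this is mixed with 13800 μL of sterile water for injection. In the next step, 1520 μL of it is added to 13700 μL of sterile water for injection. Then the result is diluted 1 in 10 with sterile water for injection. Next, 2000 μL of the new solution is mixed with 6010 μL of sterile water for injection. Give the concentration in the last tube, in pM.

Overall dilution factor = 14.98 × 11.95 × 10.01 × 10 × 4.005 = 7.18 × 10⁴.
219 μM / 7.18 × 10⁴ = 3.05 × 10⁻³ μM = 3050 pM.

3050 pM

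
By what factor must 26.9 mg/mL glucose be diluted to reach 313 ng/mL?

Factor = C₀/C_target = 26.9 mg/mL / 313 ng/mL = 8.59 × 10⁴.

8.59 × 10⁴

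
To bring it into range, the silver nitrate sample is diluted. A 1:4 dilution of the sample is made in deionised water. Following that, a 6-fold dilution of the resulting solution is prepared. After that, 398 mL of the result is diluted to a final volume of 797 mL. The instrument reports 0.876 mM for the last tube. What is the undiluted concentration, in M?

0.0421 M

Overall dilution factor = 4 × 6 × 2.003 = 48.1.
Original = 0.876 mM × 48.1 = 42.1 mM = 0.0421 M.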